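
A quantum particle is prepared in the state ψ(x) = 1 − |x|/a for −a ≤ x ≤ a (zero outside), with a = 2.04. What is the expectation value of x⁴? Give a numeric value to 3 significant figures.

⟨x⁴⟩ = ∫ x⁴·|ψ|² dx / ∫|ψ|² dx (integrals over the domain).
ψ is even, so ∫ over [−a, a] = 2∫₀ᵃ with ψ = 1 − x/a there: ∫₀ᵃ (1 − x/a)² dx = a/3, ∫₀ᵃ x²(1 − x/a)² dx = a³/30, ∫₀ᵃ x⁴(1 − x/a)² dx = a⁵/105.
State is unnormalized: ∫|ψ|² dx = 1.3600, and ∫ψ*·x⁴·ψ dx = 0.67296, so ⟨x⁴⟩ = 0.67296 / 1.3600.
⟨x⁴⟩ = 0.49483.

0.495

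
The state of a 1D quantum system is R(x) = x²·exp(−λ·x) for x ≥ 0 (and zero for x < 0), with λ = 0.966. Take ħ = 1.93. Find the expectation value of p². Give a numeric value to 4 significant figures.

1.159

p² R = −ħ² d²R/dx²; ⟨p²⟩ = −ħ² ∫ R*·R'' dx / ∫|R|² dx.
Differentiate x²·exp(−λ·x) with the product rule; every integrand then reduces to terms xʲ·e^(−2λx) on [0, ∞), with ∫₀^∞ xʲ·e^(−2λx) dx = j!/(2λ)^(j+1).
State is unnormalized: ∫|R|² dx = 0.89161, and ∫R*·(−ħ² R'') dx = 1.0331, so ⟨p²⟩ = 1.0331 / 0.89161.
⟨p²⟩ = 1.1586.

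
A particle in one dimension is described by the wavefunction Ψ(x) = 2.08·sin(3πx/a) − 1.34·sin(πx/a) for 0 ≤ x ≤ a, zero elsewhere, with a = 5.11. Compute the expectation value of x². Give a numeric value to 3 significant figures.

7.31

⟨x²⟩ = ∫ x²·|Ψ|² dx / ∫|Ψ|² dx (integrals over the domain).
On 0 ≤ x ≤ a (j ≠ l): ∫sin²(jπx/a) dx = a/2, ∫sin(jπx/a)·sin(lπx/a) dx = 0; diagonal moments ∫x·sin²(jπx/a) dx = a²/4, ∫x²·sin²(jπx/a) dx = a³·(1/6 − 1/(4j²π²)); cross terms ∫x·sin(jπx/a)·sin(lπx/a) dx = 0 for j + l even and −4jla²/(π²(j² − l²)²) for j + l odd, ∫x²·sin(jπx/a)·sin(lπx/a) dx = (−1)^(j+l)·4jla³/(π²(j² − l²)²); higher powers the same way via product-to-sum and parts.
State is unnormalized: ∫|Ψ|² dx = 15.642, and ∫Ψ*·x²·Ψ dx = 114.32, so ⟨x²⟩ = 114.32 / 15.642.
⟨x²⟩ = 7.3088.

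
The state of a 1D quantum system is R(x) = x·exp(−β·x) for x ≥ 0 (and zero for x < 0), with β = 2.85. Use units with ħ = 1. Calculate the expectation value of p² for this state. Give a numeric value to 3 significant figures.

8.12

p² R = −ħ² d²R/dx²; ⟨p²⟩ = −ħ² ∫ R*·R'' dx / ∫|R|² dx.
Differentiate x·exp(−β·x) with the product rule; every integrand then reduces to terms xʲ·e^(−2βx) on [0, ∞), with ∫₀^∞ xʲ·e^(−2βx) dx = j!/(2β)^(j+1).
State is unnormalized: ∫|R|² dx = 0.010800, and ∫R*·(−ħ² R'') dx = 0.087719, so ⟨p²⟩ = 0.087719 / 0.010800.
⟨p²⟩ = 8.1225.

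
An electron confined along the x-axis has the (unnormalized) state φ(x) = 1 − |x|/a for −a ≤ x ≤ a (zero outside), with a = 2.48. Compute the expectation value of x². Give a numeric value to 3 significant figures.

0.615

⟨x²⟩ = ∫ x²·|φ|² dx / ∫|φ|² dx (integrals over the domain).
φ is even, so ∫ over [−a, a] = 2∫₀ᵃ with φ = 1 − x/a there: ∫₀ᵃ (1 − x/a)² dx = a/3, ∫₀ᵃ x²(1 − x/a)² dx = a³/30, ∫₀ᵃ x⁴(1 − x/a)² dx = a⁵/105.
State is unnormalized: ∫|φ|² dx = 1.6533, and ∫φ*·x²·φ dx = 1.0169, so ⟨x²⟩ = 1.0169 / 1.6533.
⟨x²⟩ = 0.61504.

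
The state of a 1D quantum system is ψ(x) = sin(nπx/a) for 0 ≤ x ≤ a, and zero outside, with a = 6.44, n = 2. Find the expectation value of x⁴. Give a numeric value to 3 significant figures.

302.

⟨x⁴⟩ = ∫ x⁴·|ψ|² dx / ∫|ψ|² dx (integrals over the domain).
With sin²θ = (1 − cos2θ)/2 on 0 ≤ x ≤ a: ∫sin²(nπx/a) dx = a/2, ∫x·sin²(nπx/a) dx = a²/4, ∫x²·sin²(nπx/a) dx = a³·(1/6 − 1/(4n²π²)); higher powers xᵏ the same way, integrating xᵏ·cos(2nπx/a) by parts.
State is unnormalized: ∫|ψ|² dx = 3.2200, and ∫ψ*·x⁴·ψ dx = 972.75, so ⟨x⁴⟩ = 972.75 / 3.2200.
⟨x⁴⟩ = 302.10.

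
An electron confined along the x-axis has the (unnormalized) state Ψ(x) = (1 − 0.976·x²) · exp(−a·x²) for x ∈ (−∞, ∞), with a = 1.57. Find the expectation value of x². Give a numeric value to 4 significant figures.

0.08986

⟨x²⟩ = ∫ x²·|Ψ|² dx / ∫|Ψ|² dx (integrals over the domain).
Expand each integrand as polynomial × e^(−2ax²) and use ∫x^(2j)·e^(−2ax²) dx = (2j−1)!!/(4a)^j · √(π/(2a)), odd powers → 0; here √(π/(2a)) = 1.0003.
State is unnormalized: ∫|Ψ|² dx = 0.76183, and ∫Ψ*·x²·Ψ dx = 0.068460, so ⟨x²⟩ = 0.068460 / 0.76183.
⟨x²⟩ = 0.089863.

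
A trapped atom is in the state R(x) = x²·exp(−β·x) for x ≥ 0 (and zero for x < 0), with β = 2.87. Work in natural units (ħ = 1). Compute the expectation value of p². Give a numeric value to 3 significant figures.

p² R = −ħ² d²R/dx²; ⟨p²⟩ = −ħ² ∫ R*·R'' dx / ∫|R|² dx.
Differentiate x²·exp(−β·x) with the product rule; every integrand then reduces to terms xʲ·e^(−2βx) on [0, ∞), with ∫₀^∞ xʲ·e^(−2βx) dx = j!/(2β)^(j+1).
State is unnormalized: ∫|R|² dx = 0.0038517, and ∫R*·(−ħ² R'') dx = 0.010575, so ⟨p²⟩ = 0.010575 / 0.0038517.
⟨p²⟩ = 2.7456.

2.75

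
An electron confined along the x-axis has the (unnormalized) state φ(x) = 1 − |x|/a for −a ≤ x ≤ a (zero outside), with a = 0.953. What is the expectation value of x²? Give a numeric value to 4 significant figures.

⟨x²⟩ = ∫ x²·|φ|² dx / ∫|φ|² dx (integrals over the domain).
φ is even, so ∫ over [−a, a] = 2∫₀ᵃ with φ = 1 − x/a there: ∫₀ᵃ (1 − x/a)² dx = a/3, ∫₀ᵃ x²(1 − x/a)² dx = a³/30, ∫₀ᵃ x⁴(1 − x/a)² dx = a⁵/105.
State is unnormalized: ∫|φ|² dx = 0.63533, and ∫φ*·x²·φ dx = 0.057702, so ⟨x²⟩ = 0.057702 / 0.63533.
⟨x²⟩ = 0.090821.

0.09082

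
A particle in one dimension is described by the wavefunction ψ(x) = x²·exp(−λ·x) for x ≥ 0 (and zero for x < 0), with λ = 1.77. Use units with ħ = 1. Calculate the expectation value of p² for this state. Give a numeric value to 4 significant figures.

p² ψ = −ħ² d²ψ/dx²; ⟨p²⟩ = −ħ² ∫ ψ*·ψ'' dx / ∫|ψ|² dx.
Differentiate x²·exp(−λ·x) with the product rule; every integrand then reduces to terms xʲ·e^(−2λx) on [0, ∞), with ∫₀^∞ xʲ·e^(−2λx) dx = j!/(2λ)^(j+1).
State is unnormalized: ∫|ψ|² dx = 0.043171, and ∫ψ*·(−ħ² ψ'') dx = 0.045084, so ⟨p²⟩ = 0.045084 / 0.043171.
⟨p²⟩ = 1.0443.

1.044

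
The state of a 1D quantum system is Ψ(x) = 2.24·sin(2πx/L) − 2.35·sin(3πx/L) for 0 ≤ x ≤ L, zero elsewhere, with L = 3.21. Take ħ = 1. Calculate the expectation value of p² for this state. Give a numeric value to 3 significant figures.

6.34

p² Ψ = −ħ² d²Ψ/dx²; ⟨p²⟩ = −ħ² ∫ Ψ*·Ψ'' dx / ∫|Ψ|² dx.
d²/dx² sin(jπx/L) = −(jπ/L)²·sin(jπx/L); on 0 ≤ x ≤ L, ∫sin²(jπx/L) dx = L/2 and ∫sin(jπx/L)·sin(lπx/L) dx = 0 for j ≠ l, so only diagonal terms survive in ∫|Ψ|² and ∫Ψ·Ψ″; ∫Ψ·Ψ′ dx = [Ψ²/2] between the walls = 0.
State is unnormalized: ∫|Ψ|² dx = 16.917, and ∫Ψ*·(−ħ² Ψ'') dx = 107.26, so ⟨p²⟩ = 107.26 / 16.917.
⟨p²⟩ = 6.3406.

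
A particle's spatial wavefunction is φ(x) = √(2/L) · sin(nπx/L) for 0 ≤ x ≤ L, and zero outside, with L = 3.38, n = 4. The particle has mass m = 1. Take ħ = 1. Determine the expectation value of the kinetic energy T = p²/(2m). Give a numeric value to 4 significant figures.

6.911

T = −(ħ²/2m) d²/dx², so ⟨T⟩ = −(ħ²/2m) ∫ φ*·φ'' dx; with m = 1.
d/dx sin(nπx/L) = (nπ/L)·cos(nπx/L) and d²/dx² sin(nπx/L) = −(nπ/L)²·sin(nπx/L); on 0 ≤ x ≤ L, ∫sin²(nπx/L) dx = L/2 and ∫sin(nπx/L)·cos(nπx/L) dx = 0.
⟨T⟩ = 6.9112.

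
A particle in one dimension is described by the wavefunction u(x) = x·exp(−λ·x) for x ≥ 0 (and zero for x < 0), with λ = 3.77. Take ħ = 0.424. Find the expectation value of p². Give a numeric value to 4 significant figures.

2.555

p² u = −ħ² d²u/dx²; ⟨p²⟩ = −ħ² ∫ u*·u'' dx / ∫|u|² dx.
Differentiate x·exp(−λ·x) with the product rule; every integrand then reduces to terms xʲ·e^(−2λx) on [0, ∞), with ∫₀^∞ xʲ·e^(−2λx) dx = j!/(2λ)^(j+1).
State is unnormalized: ∫|u|² dx = 0.0046657, and ∫u*·(−ħ² u'') dx = 0.011921, so ⟨p²⟩ = 0.011921 / 0.0046657.
⟨p²⟩ = 2.5551.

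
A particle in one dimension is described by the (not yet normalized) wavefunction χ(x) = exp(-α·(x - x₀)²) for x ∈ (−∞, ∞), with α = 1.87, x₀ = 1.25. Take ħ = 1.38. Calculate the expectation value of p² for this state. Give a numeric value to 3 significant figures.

3.56

p² χ = −ħ² d²χ/dx²; ⟨p²⟩ = −ħ² ∫ χ*·χ'' dx / ∫|χ|² dx.
Gaussian moments (u = x − x₀): ∫u^(2j)·e^(−2αu²) du = (2j−1)!!/(4α)^j · √(π/(2α)), odd powers integrate to 0; here √(π/(2α)) = 0.91651. Derivatives: d/dx e^(−αu²) = −2αu·e^(−αu²), d²/dx² e^(−αu²) = (4α²u² − 2α)·e^(−αu²).
State is unnormalized: ∫|χ|² dx = 0.91651, and ∫χ*·(−ħ² χ'') dx = 3.2639, so ⟨p²⟩ = 3.2639 / 0.91651.
⟨p²⟩ = 3.5612.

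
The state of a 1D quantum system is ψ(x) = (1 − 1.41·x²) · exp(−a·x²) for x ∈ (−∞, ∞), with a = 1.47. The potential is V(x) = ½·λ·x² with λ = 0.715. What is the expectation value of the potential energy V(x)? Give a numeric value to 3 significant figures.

0.0372

⟨V⟩ = ∫ V(x)·|ψ|² dx / ∫|ψ|² dx.
Expand each integrand as polynomial × e^(−2ax²) and use ∫x^(2j)·e^(−2ax²) dx = (2j−1)!!/(4a)^j · √(π/(2a)), odd powers → 0; here √(π/(2a)) = 1.0337.
State is unnormalized: ∫|ψ|² dx = 0.71628, and ∫ψ*·V(x)·ψ dx = 0.026633, so ⟨V⟩ = 0.026633 / 0.71628.
⟨V⟩ = 0.037182.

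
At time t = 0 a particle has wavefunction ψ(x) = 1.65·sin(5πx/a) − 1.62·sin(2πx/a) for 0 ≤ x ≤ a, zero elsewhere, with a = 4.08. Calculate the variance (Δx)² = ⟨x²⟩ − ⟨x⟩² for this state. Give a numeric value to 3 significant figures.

Compute ⟨x⟩ and ⟨x²⟩ separately, then (Δx)² = ⟨x²⟩ − ⟨x⟩².
On 0 ≤ x ≤ a (j ≠ l): ∫sin²(jπx/a) dx = a/2, ∫sin(jπx/a)·sin(lπx/a) dx = 0; diagonal moments ∫x·sin²(jπx/a) dx = a²/4, ∫x²·sin²(jπx/a) dx = a³·(1/6 − 1/(4j²π²)); cross terms ∫x·sin(jπx/a)·sin(lπx/a) dx = 0 for j + l even and −4jla²/(π²(j² − l²)²) for j + l odd, ∫x²·sin(jπx/a)·sin(lπx/a) dx = (−1)^(j+l)·4jla³/(π²(j² − l²)²); higher powers the same way via product-to-sum and parts.
Normalization: ∫|ψ|² dx = 10.908.
⟨x⟩ = 2.1150 and ⟨x²⟩ = 5.7341.
(Δx)² = 5.7341 − (2.1150)² = 1.2609.

1.26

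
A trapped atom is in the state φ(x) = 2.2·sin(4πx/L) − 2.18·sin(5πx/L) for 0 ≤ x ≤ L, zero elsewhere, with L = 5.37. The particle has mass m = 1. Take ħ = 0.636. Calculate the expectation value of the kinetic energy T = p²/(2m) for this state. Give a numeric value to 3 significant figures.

T = −(ħ²/2m) d²/dx², so ⟨T⟩ = −(ħ²/2m) ∫ φ*·φ'' dx / ∫|φ|² dx; with m = 1.
d²/dx² sin(jπx/L) = −(jπ/L)²·sin(jπx/L); on 0 ≤ x ≤ L, ∫sin²(jπx/L) dx = L/2 and ∫sin(jπx/L)·sin(lπx/L) dx = 0 for j ≠ l, so only diagonal terms survive in ∫|φ|² and ∫φ·φ″; ∫φ·φ′ dx = [φ²/2] between the walls = 0.
State is unnormalized: ∫|φ|² dx = 25.756, and ∫φ*·(−ħ²/2m · φ'') dx = 36.475, so ⟨T⟩ = 36.475 / 25.756.
⟨T⟩ = 1.4162.

1.42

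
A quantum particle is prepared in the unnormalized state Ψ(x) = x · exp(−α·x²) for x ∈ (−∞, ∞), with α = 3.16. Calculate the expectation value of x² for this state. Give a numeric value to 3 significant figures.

⟨x²⟩ = ∫ x²·|Ψ|² dx / ∫|Ψ|² dx (integrals over the domain).
Expand each integrand as polynomial × e^(−2αx²) and use ∫x^(2j)·e^(−2αx²) dx = (2j−1)!!/(4α)^j · √(π/(2α)), odd powers → 0; here √(π/(2α)) = 0.70504.
State is unnormalized: ∫|Ψ|² dx = 0.055779, and ∫Ψ*·x²·Ψ dx = 0.013239, so ⟨x²⟩ = 0.013239 / 0.055779.
⟨x²⟩ = 0.23734.

0.237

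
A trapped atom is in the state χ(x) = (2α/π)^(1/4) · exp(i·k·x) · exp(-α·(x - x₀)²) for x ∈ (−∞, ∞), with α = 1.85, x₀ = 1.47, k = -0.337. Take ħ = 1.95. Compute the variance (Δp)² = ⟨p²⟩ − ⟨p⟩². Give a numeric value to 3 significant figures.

Compute ⟨p⟩ and ⟨p²⟩ separately; (Δp)² = ⟨p²⟩ − ⟨p⟩².
Gaussian moments (u = x − x₀): ∫u^(2j)·e^(−2αu²) du = (2j−1)!!/(4α)^j · √(π/(2α)), odd powers integrate to 0; here √(π/(2α)) = 0.92145. Derivatives: χ′ = (ik − 2αu)·χ, χ″ = ((ik − 2αu)² − 2α)·χ; the odd-in-u pieces drop out.
⟨p⟩ = -0.65715 and ⟨p²⟩ = 7.4665.
(Δp)² = 7.4665 − (-0.65715)² = 7.0346.

7.03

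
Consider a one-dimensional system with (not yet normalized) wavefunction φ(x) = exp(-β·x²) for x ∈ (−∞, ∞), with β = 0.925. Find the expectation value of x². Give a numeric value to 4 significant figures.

⟨x²⟩ = ∫ x²·|φ|² dx / ∫|φ|² dx (integrals over the domain).
Gaussian moments: ∫x^(2j)·e^(−2βx²) dx = (2j−1)!!/(4β)^j · √(π/(2β)), odd powers integrate to 0; here √(π/(2β)) = 1.3031.
State is unnormalized: ∫|φ|² dx = 1.3031, and ∫φ*·x²·φ dx = 0.35220, so ⟨x²⟩ = 0.35220 / 1.3031.
⟨x²⟩ = 0.27027.

0.2703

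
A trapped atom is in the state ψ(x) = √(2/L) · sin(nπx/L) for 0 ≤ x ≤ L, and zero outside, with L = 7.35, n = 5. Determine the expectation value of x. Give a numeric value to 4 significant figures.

3.675

⟨x⟩ = ∫ x·|ψ|² dx (integrals over the domain).
With sin²θ = (1 − cos2θ)/2 on 0 ≤ x ≤ L: ∫sin²(nπx/L) dx = L/2, ∫x·sin²(nπx/L) dx = L²/4, ∫x²·sin²(nπx/L) dx = L³·(1/6 − 1/(4n²π²)); higher powers xᵏ the same way, integrating xᵏ·cos(2nπx/L) by parts.
⟨x⟩ = 3.6750.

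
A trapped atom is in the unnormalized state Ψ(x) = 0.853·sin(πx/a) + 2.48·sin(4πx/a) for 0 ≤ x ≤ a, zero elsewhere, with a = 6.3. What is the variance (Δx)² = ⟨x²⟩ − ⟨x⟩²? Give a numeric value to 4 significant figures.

Compute ⟨x⟩ and ⟨x²⟩ separately, then (Δx)² = ⟨x²⟩ − ⟨x⟩².
On 0 ≤ x ≤ a (j ≠ l): ∫sin²(jπx/a) dx = a/2, ∫sin(jπx/a)·sin(lπx/a) dx = 0; diagonal moments ∫x·sin²(jπx/a) dx = a²/4, ∫x²·sin²(jπx/a) dx = a³·(1/6 − 1/(4j²π²)); cross terms ∫x·sin(jπx/a)·sin(lπx/a) dx = 0 for j + l even and −4jla²/(π²(j² − l²)²) for j + l odd, ∫x²·sin(jπx/a)·sin(lπx/a) dx = (−1)^(j+l)·4jla³/(π²(j² − l²)²); higher powers the same way via product-to-sum and parts.
Normalization: ∫|Ψ|² dx = 21.666.
⟨x⟩ = 3.0942 and ⟨x²⟩ = 12.553.
(Δx)² = 12.553 − (3.0942)² = 2.9793.

2.979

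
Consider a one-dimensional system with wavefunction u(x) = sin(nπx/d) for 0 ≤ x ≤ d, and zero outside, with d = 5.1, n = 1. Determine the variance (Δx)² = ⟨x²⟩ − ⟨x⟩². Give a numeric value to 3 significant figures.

0.850

Compute ⟨x⟩ and ⟨x²⟩ separately, then (Δx)² = ⟨x²⟩ − ⟨x⟩².
With sin²θ = (1 − cos2θ)/2 on 0 ≤ x ≤ d: ∫sin²(nπx/d) dx = d/2, ∫x·sin²(nπx/d) dx = d²/4, ∫x²·sin²(nπx/d) dx = d³·(1/6 − 1/(4n²π²)); higher powers xᵏ the same way, integrating xᵏ·cos(2nπx/d) by parts.
Normalization: ∫|u|² dx = 2.5500.
⟨x⟩ = 2.5500 and ⟨x²⟩ = 7.3523.
(Δx)² = 7.3523 − (2.5500)² = 0.84982.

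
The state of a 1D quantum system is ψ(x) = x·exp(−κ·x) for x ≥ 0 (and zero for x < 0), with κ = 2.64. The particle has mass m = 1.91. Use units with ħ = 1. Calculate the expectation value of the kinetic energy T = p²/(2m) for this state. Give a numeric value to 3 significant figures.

T = −(ħ²/2m) d²/dx², so ⟨T⟩ = −(ħ²/2m) ∫ ψ*·ψ'' dx / ∫|ψ|² dx; with m = 1.91.
Differentiate x·exp(−κ·x) with the product rule; every integrand then reduces to terms xʲ·e^(−2κx) on [0, ∞), with ∫₀^∞ xʲ·e^(−2κx) dx = j!/(2κ)^(j+1).
State is unnormalized: ∫|ψ|² dx = 0.013587, and ∫ψ*·(−ħ²/2m · ψ'') dx = 0.024790, so ⟨T⟩ = 0.024790 / 0.013587.
⟨T⟩ = 1.8245.

1.82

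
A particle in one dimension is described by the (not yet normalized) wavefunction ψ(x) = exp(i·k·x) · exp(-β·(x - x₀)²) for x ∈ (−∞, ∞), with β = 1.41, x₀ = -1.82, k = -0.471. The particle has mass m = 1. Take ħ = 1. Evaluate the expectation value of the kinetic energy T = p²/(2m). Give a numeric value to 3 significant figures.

0.816

T = −(ħ²/2m) d²/dx², so ⟨T⟩ = −(ħ²/2m) ∫ ψ*·ψ'' dx / ∫|ψ|² dx; with m = 1.
Gaussian moments (u = x − x₀): ∫u^(2j)·e^(−2βu²) du = (2j−1)!!/(4β)^j · √(π/(2β)), odd powers integrate to 0; here √(π/(2β)) = 1.0555. Derivatives: ψ′ = (ik − 2βu)·ψ, ψ″ = ((ik − 2βu)² − 2β)·ψ; the odd-in-u pieces drop out.
State is unnormalized: ∫|ψ|² dx = 1.0555, and ∫ψ*·(−ħ²/2m · ψ'') dx = 0.86119, so ⟨T⟩ = 0.86119 / 1.0555.
⟨T⟩ = 0.81592.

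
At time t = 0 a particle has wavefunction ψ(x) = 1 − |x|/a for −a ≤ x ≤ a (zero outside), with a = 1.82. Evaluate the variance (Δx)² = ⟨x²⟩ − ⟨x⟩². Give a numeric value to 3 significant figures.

0.331

Compute ⟨x⟩ and ⟨x²⟩ separately, then (Δx)² = ⟨x²⟩ − ⟨x⟩².
ψ is even, so ∫ over [−a, a] = 2∫₀ᵃ with ψ = 1 − x/a there: ∫₀ᵃ (1 − x/a)² dx = a/3, ∫₀ᵃ x²(1 − x/a)² dx = a³/30, ∫₀ᵃ x⁴(1 − x/a)² dx = a⁵/105.
Normalization: ∫|ψ|² dx = 1.2133.
⟨x⟩ = 0.0000 and ⟨x²⟩ = 0.33124.
(Δx)² = 0.33124 − (0.0000)² = 0.33124.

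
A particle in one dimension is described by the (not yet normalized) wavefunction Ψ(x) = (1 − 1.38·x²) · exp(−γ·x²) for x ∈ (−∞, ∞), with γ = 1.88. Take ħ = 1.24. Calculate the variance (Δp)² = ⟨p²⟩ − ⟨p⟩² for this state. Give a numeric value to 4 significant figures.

Compute ⟨p⟩ and ⟨p²⟩ separately; (Δp)² = ⟨p²⟩ − ⟨p⟩².
Expand each integrand as polynomial × e^(−2γx²) and use ∫x^(2j)·e^(−2γx²) dx = (2j−1)!!/(4γ)^j · √(π/(2γ)), odd powers → 0; here √(π/(2γ)) = 0.91407. Differentiate with the product rule, d/dx e^(−γx²) = −2γx·e^(−γx²).
Normalization: ∫|Ψ|² dx = 0.67094.
⟨p⟩ = 0.0000 and ⟨p²⟩ = 6.3120.
(Δp)² = 6.3120 − (0.0000)² = 6.3120.

6.312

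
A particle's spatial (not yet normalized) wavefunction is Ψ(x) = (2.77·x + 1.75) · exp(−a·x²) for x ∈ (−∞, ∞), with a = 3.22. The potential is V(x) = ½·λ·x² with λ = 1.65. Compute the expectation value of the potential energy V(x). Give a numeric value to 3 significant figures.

0.0849

⟨V⟩ = ∫ V(x)·|Ψ|² dx / ∫|Ψ|² dx.
Expand each integrand as polynomial × e^(−2ax²) and use ∫x^(2j)·e^(−2ax²) dx = (2j−1)!!/(4a)^j · √(π/(2a)), odd powers → 0; here √(π/(2a)) = 0.69844.
State is unnormalized: ∫|Ψ|² dx = 2.5551, and ∫Ψ*·V(x)·Ψ dx = 0.21696, so ⟨V⟩ = 0.21696 / 2.5551.
⟨V⟩ = 0.084914.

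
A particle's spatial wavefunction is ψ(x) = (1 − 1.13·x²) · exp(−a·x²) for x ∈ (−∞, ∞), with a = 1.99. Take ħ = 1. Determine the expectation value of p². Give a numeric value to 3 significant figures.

3.65

p² ψ = −ħ² d²ψ/dx²; ⟨p²⟩ = −ħ² ∫ ψ*·ψ'' dx / ∫|ψ|² dx.
Expand each integrand as polynomial × e^(−2ax²) and use ∫x^(2j)·e^(−2ax²) dx = (2j−1)!!/(4a)^j · √(π/(2a)), odd powers → 0; here √(π/(2a)) = 0.88845. Differentiate with the product rule, d/dx e^(−ax²) = −2ax·e^(−ax²).
State is unnormalized: ∫|ψ|² dx = 0.68992, and ∫ψ*·(−ħ² ψ'') dx = 2.5194, so ⟨p²⟩ = 2.5194 / 0.68992.
⟨p²⟩ = 3.6518.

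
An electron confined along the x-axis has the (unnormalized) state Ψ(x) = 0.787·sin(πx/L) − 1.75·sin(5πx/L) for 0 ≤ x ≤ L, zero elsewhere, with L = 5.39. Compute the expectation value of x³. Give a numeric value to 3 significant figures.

35.5

⟨x³⟩ = ∫ x³·|Ψ|² dx / ∫|Ψ|² dx (integrals over the domain).
On 0 ≤ x ≤ L (j ≠ l): ∫sin²(jπx/L) dx = L/2, ∫sin(jπx/L)·sin(lπx/L) dx = 0; diagonal moments ∫x·sin²(jπx/L) dx = L²/4, ∫x²·sin²(jπx/L) dx = L³·(1/6 − 1/(4j²π²)); cross terms ∫x·sin(jπx/L)·sin(lπx/L) dx = 0 for j + l even and −4jlL²/(π²(j² − l²)²) for j + l odd, ∫x²·sin(jπx/L)·sin(lπx/L) dx = (−1)^(j+l)·4jlL³/(π²(j² − l²)²); higher powers the same way via product-to-sum and parts.
State is unnormalized: ∫|Ψ|² dx = 9.9226, and ∫Ψ*·x³·Ψ dx = 352.39, so ⟨x³⟩ = 352.39 / 9.9226.
⟨x³⟩ = 35.514.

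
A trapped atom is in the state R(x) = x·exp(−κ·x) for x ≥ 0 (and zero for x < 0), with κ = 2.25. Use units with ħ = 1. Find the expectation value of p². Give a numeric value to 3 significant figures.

5.06

p² R = −ħ² d²R/dx²; ⟨p²⟩ = −ħ² ∫ R*·R'' dx / ∫|R|² dx.
Differentiate x·exp(−κ·x) with the product rule; every integrand then reduces to terms xʲ·e^(−2κx) on [0, ∞), with ∫₀^∞ xʲ·e^(−2κx) dx = j!/(2κ)^(j+1).
State is unnormalized: ∫|R|² dx = 0.021948, and ∫R*·(−ħ² R'') dx = 0.11111, so ⟨p²⟩ = 0.11111 / 0.021948.
⟨p²⟩ = 5.0625.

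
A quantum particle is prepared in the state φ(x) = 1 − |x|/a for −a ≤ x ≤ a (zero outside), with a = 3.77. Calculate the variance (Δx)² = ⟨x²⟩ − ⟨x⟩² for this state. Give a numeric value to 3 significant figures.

1.42

Compute ⟨x⟩ and ⟨x²⟩ separately, then (Δx)² = ⟨x²⟩ − ⟨x⟩².
φ is even, so ∫ over [−a, a] = 2∫₀ᵃ with φ = 1 − x/a there: ∫₀ᵃ (1 − x/a)² dx = a/3, ∫₀ᵃ x²(1 − x/a)² dx = a³/30, ∫₀ᵃ x⁴(1 − x/a)² dx = a⁵/105.
Normalization: ∫|φ|² dx = 2.5133.
⟨x⟩ = 0.0000 and ⟨x²⟩ = 1.4213.
(Δx)² = 1.4213 − (0.0000)² = 1.4213.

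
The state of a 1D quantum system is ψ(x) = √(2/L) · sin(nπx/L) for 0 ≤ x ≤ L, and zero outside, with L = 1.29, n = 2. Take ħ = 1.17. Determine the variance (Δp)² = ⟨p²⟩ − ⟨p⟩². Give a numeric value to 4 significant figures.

32.48

Compute ⟨p⟩ and ⟨p²⟩ separately; (Δp)² = ⟨p²⟩ − ⟨p⟩².
d/dx sin(nπx/L) = (nπ/L)·cos(nπx/L) and d²/dx² sin(nπx/L) = −(nπ/L)²·sin(nπx/L); on 0 ≤ x ≤ L, ∫sin²(nπx/L) dx = L/2 and ∫sin(nπx/L)·cos(nπx/L) dx = 0.
⟨p⟩ = 0.0000 and ⟨p²⟩ = 32.475.
(Δp)² = 32.475 − (0.0000)² = 32.475.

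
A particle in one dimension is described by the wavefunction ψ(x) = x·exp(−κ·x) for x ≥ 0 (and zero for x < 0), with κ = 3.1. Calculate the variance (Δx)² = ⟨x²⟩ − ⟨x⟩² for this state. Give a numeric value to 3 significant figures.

0.0780

Compute ⟨x⟩ and ⟨x²⟩ separately, then (Δx)² = ⟨x²⟩ − ⟨x⟩².
Every integrand reduces to terms xʲ·e^(−2κx) on [0, ∞); use ∫₀^∞ xʲ·e^(−2κx) dx = j!/(2κ)^(j+1).
Normalization: ∫|ψ|² dx = 0.0083918.
⟨x⟩ = 0.48387 and ⟨x²⟩ = 0.31217.
(Δx)² = 0.31217 − (0.48387)² = 0.078044.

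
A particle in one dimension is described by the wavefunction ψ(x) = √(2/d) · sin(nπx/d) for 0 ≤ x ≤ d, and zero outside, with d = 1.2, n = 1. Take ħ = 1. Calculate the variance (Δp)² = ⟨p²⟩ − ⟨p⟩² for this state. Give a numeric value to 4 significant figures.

6.854

Compute ⟨p⟩ and ⟨p²⟩ separately; (Δp)² = ⟨p²⟩ − ⟨p⟩².
d/dx sin(nπx/d) = (nπ/d)·cos(nπx/d) and d²/dx² sin(nπx/d) = −(nπ/d)²·sin(nπx/d); on 0 ≤ x ≤ d, ∫sin²(nπx/d) dx = d/2 and ∫sin(nπx/d)·cos(nπx/d) dx = 0.
⟨p⟩ = 0.0000 and ⟨p²⟩ = 6.8539.
(Δp)² = 6.8539 − (0.0000)² = 6.8539.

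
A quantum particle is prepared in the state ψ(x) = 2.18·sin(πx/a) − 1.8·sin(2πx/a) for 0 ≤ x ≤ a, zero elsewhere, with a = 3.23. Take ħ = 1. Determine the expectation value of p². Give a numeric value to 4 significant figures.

p² ψ = −ħ² d²ψ/dx²; ⟨p²⟩ = −ħ² ∫ ψ*·ψ'' dx / ∫|ψ|² dx.
d²/dx² sin(jπx/a) = −(jπ/a)²·sin(jπx/a); on 0 ≤ x ≤ a, ∫sin²(jπx/a) dx = a/2 and ∫sin(jπx/a)·sin(lπx/a) dx = 0 for j ≠ l, so only diagonal terms survive in ∫|ψ|² and ∫ψ·ψ″; ∫ψ·ψ′ dx = [ψ²/2] between the walls = 0.
State is unnormalized: ∫|ψ|² dx = 12.908, and ∫ψ*·(−ħ² ψ'') dx = 27.061, so ⟨p²⟩ = 27.061 / 12.908.
⟨p²⟩ = 2.0965.

2.097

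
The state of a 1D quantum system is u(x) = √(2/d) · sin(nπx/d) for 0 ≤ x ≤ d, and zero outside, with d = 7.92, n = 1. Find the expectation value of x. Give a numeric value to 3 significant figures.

⟨x⟩ = ∫ x·|u|² dx (integrals over the domain).
With sin²θ = (1 − cos2θ)/2 on 0 ≤ x ≤ d: ∫sin²(nπx/d) dx = d/2, ∫x·sin²(nπx/d) dx = d²/4, ∫x²·sin²(nπx/d) dx = d³·(1/6 − 1/(4n²π²)); higher powers xᵏ the same way, integrating xᵏ·cos(2nπx/d) by parts.
⟨x⟩ = 3.9600.

3.96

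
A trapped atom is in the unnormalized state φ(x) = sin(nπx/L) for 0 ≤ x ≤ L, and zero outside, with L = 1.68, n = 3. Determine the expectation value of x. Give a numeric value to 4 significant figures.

0.8400

⟨x⟩ = ∫ x·|φ|² dx / ∫|φ|² dx (integrals over the domain).
With sin²θ = (1 − cos2θ)/2 on 0 ≤ x ≤ L: ∫sin²(nπx/L) dx = L/2, ∫x·sin²(nπx/L) dx = L²/4, ∫x²·sin²(nπx/L) dx = L³·(1/6 − 1/(4n²π²)); higher powers xᵏ the same way, integrating xᵏ·cos(2nπx/L) by parts.
State is unnormalized: ∫|φ|² dx = 0.84000, and ∫φ*·x·φ dx = 0.70560, so ⟨x⟩ = 0.70560 / 0.84000.
⟨x⟩ = 0.84000.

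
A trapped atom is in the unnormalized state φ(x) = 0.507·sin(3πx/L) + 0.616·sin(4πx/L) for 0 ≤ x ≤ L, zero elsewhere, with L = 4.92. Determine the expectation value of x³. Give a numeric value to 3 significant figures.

⟨x³⟩ = ∫ x³·|φ|² dx / ∫|φ|² dx (integrals over the domain).
On 0 ≤ x ≤ L (j ≠ l): ∫sin²(jπx/L) dx = L/2, ∫sin(jπx/L)·sin(lπx/L) dx = 0; diagonal moments ∫x·sin²(jπx/L) dx = L²/4, ∫x²·sin²(jπx/L) dx = L³·(1/6 − 1/(4j²π²)); cross terms ∫x·sin(jπx/L)·sin(lπx/L) dx = 0 for j + l even and −4jlL²/(π²(j² − l²)²) for j + l odd, ∫x²·sin(jπx/L)·sin(lπx/L) dx = (−1)^(j+l)·4jlL³/(π²(j² − l²)²); higher powers the same way via product-to-sum and parts.
State is unnormalized: ∫|φ|² dx = 1.5658, and ∫φ*·x³·φ dx = 13.501, so ⟨x³⟩ = 13.501 / 1.5658.
⟨x³⟩ = 8.6223.

8.62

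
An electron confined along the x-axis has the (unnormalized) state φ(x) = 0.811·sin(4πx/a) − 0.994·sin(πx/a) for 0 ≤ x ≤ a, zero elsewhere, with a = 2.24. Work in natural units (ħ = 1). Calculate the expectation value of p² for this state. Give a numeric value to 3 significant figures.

p² φ = −ħ² d²φ/dx²; ⟨p²⟩ = −ħ² ∫ φ*·φ'' dx / ∫|φ|² dx.
d²/dx² sin(jπx/a) = −(jπ/a)²·sin(jπx/a); on 0 ≤ x ≤ a, ∫sin²(jπx/a) dx = a/2 and ∫sin(jπx/a)·sin(lπx/a) dx = 0 for j ≠ l, so only diagonal terms survive in ∫|φ|² and ∫φ·φ″; ∫φ·φ′ dx = [φ²/2] between the walls = 0.
State is unnormalized: ∫|φ|² dx = 1.8432, and ∫φ*·(−ħ² φ'') dx = 25.360, so ⟨p²⟩ = 25.360 / 1.8432.
⟨p²⟩ = 13.759.

13.8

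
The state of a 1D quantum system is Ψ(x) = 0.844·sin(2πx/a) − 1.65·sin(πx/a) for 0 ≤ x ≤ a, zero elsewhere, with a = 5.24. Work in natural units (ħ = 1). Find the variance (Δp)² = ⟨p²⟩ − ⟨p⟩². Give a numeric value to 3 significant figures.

Compute ⟨p⟩ and ⟨p²⟩ separately; (Δp)² = ⟨p²⟩ − ⟨p⟩².
d²/dx² sin(jπx/a) = −(jπ/a)²·sin(jπx/a); on 0 ≤ x ≤ a, ∫sin²(jπx/a) dx = a/2 and ∫sin(jπx/a)·sin(lπx/a) dx = 0 for j ≠ l, so only diagonal terms survive in ∫|Ψ|² and ∫Ψ·Ψ″; ∫Ψ·Ψ′ dx = [Ψ²/2] between the walls = 0.
Normalization: ∫|Ψ|² dx = 8.9993.
⟨p⟩ = 0.0000 and ⟨p²⟩ = 0.58308.
(Δp)² = 0.58308 − (0.0000)² = 0.58308.

0.583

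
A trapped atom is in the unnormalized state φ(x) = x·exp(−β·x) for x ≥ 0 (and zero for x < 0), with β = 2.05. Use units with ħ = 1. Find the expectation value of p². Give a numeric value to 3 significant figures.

p² φ = −ħ² d²φ/dx²; ⟨p²⟩ = −ħ² ∫ φ*·φ'' dx / ∫|φ|² dx.
Differentiate x·exp(−β·x) with the product rule; every integrand then reduces to terms xʲ·e^(−2βx) on [0, ∞), with ∫₀^∞ xʲ·e^(−2βx) dx = j!/(2β)^(j+1).
State is unnormalized: ∫|φ|² dx = 0.029019, and ∫φ*·(−ħ² φ'') dx = 0.12195, so ⟨p²⟩ = 0.12195 / 0.029019.
⟨p²⟩ = 4.2025.

4.20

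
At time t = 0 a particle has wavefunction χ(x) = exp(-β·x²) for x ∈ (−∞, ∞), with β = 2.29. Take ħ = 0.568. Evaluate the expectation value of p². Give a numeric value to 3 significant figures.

p² χ = −ħ² d²χ/dx²; ⟨p²⟩ = −ħ² ∫ χ*·χ'' dx / ∫|χ|² dx.
Gaussian moments: ∫x^(2j)·e^(−2βx²) dx = (2j−1)!!/(4β)^j · √(π/(2β)), odd powers integrate to 0; here √(π/(2β)) = 0.82821. Derivatives: d/dx e^(−βx²) = −2βx·e^(−βx²), d²/dx² e^(−βx²) = (4β²x² − 2β)·e^(−βx²).
State is unnormalized: ∫|χ|² dx = 0.82821, and ∫χ*·(−ħ² χ'') dx = 0.61189, so ⟨p²⟩ = 0.61189 / 0.82821.
⟨p²⟩ = 0.73881.

0.739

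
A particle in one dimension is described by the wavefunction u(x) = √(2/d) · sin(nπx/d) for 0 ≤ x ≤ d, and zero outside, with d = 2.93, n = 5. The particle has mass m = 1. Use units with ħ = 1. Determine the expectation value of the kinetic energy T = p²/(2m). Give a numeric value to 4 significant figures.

14.37

T = −(ħ²/2m) d²/dx², so ⟨T⟩ = −(ħ²/2m) ∫ u*·u'' dx; with m = 1.
d/dx sin(nπx/d) = (nπ/d)·cos(nπx/d) and d²/dx² sin(nπx/d) = −(nπ/d)²·sin(nπx/d); on 0 ≤ x ≤ d, ∫sin²(nπx/d) dx = d/2 and ∫sin(nπx/d)·cos(nπx/d) dx = 0.
⟨T⟩ = 14.371.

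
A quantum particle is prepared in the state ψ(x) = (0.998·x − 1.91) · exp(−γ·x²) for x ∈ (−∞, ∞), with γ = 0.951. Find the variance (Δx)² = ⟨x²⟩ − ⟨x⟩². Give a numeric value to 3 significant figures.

0.232

Compute ⟨x⟩ and ⟨x²⟩ separately, then (Δx)² = ⟨x²⟩ − ⟨x⟩².
Expand each integrand as polynomial × e^(−2γx²) and use ∫x^(2j)·e^(−2γx²) dx = (2j−1)!!/(4γ)^j · √(π/(2γ)), odd powers → 0; here √(π/(2γ)) = 1.2852.
Normalization: ∫|ψ|² dx = 5.0250.
⟨x⟩ = -0.25632 and ⟨x²⟩ = 0.29809.
(Δx)² = 0.29809 − (-0.25632)² = 0.23239.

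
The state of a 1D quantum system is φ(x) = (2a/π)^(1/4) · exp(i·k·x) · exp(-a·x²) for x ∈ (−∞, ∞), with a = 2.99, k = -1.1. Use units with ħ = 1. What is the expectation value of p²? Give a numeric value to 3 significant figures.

4.20

p² φ = −ħ² d²φ/dx²; ⟨p²⟩ = −ħ² ∫ φ*·φ'' dx.
Gaussian moments: ∫x^(2j)·e^(−2ax²) dx = (2j−1)!!/(4a)^j · √(π/(2a)), odd powers integrate to 0; here √(π/(2a)) = 0.72481. Derivatives: φ′ = (ik − 2ax)·φ, φ″ = ((ik − 2ax)² − 2a)·φ; the odd-in-x pieces drop out.
⟨p²⟩ = 4.2000.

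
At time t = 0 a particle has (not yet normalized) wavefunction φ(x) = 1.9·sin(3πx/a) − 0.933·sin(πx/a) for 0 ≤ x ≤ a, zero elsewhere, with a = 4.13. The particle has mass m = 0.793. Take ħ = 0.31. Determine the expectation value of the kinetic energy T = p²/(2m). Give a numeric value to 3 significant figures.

T = −(ħ²/2m) d²/dx², so ⟨T⟩ = −(ħ²/2m) ∫ φ*·φ'' dx / ∫|φ|² dx; with m = 0.793.
d²/dx² sin(jπx/a) = −(jπ/a)²·sin(jπx/a); on 0 ≤ x ≤ a, ∫sin²(jπx/a) dx = a/2 and ∫sin(jπx/a)·sin(lπx/a) dx = 0 for j ≠ l, so only diagonal terms survive in ∫|φ|² and ∫φ·φ″; ∫φ·φ′ dx = [φ²/2] between the walls = 0.
State is unnormalized: ∫|φ|² dx = 9.2522, and ∫φ*·(−ħ²/2m · φ'') dx = 2.4153, so ⟨T⟩ = 2.4153 / 9.2522.
⟨T⟩ = 0.26105.

0.261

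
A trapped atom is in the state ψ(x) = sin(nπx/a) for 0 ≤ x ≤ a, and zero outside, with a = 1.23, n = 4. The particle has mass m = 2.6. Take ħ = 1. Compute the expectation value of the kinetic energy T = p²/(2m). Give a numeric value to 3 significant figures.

20.1

T = −(ħ²/2m) d²/dx², so ⟨T⟩ = −(ħ²/2m) ∫ ψ*·ψ'' dx / ∫|ψ|² dx; with m = 2.6.
d/dx sin(nπx/a) = (nπ/a)·cos(nπx/a) and d²/dx² sin(nπx/a) = −(nπ/a)²·sin(nπx/a); on 0 ≤ x ≤ a, ∫sin²(nπx/a) dx = a/2 and ∫sin(nπx/a)·cos(nπx/a) dx = 0.
State is unnormalized: ∫|ψ|² dx = 0.61500, and ∫ψ*·(−ħ²/2m · ψ'') dx = 12.345, so ⟨T⟩ = 12.345 / 0.61500.
⟨T⟩ = 20.073.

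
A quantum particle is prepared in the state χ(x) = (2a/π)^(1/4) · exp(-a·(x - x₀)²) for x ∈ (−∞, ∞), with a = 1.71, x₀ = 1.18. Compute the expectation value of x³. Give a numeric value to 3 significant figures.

2.16

⟨x³⟩ = ∫ x³·|χ|² dx (integrals over the domain).
Gaussian moments (u = x − x₀): ∫u^(2j)·e^(−2au²) du = (2j−1)!!/(4a)^j · √(π/(2a)), odd powers integrate to 0; here √(π/(2a)) = 0.95843.
⟨x³⟩ = 2.1606.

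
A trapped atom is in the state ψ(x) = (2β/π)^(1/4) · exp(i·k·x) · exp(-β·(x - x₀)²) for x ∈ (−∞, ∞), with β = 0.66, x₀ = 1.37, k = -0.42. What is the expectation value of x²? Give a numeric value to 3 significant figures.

⟨x²⟩ = ∫ x²·|ψ|² dx (integrals over the domain).
Gaussian moments (u = x − x₀): ∫u^(2j)·e^(−2βu²) du = (2j−1)!!/(4β)^j · √(π/(2β)), odd powers integrate to 0; here √(π/(2β)) = 1.5427.
⟨x²⟩ = 2.2557.

2.26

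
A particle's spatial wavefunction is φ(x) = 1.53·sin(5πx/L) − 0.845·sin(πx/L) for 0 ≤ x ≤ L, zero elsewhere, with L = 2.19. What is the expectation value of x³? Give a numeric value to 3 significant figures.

⟨x³⟩ = ∫ x³·|φ|² dx / ∫|φ|² dx (integrals over the domain).
On 0 ≤ x ≤ L (j ≠ l): ∫sin²(jπx/L) dx = L/2, ∫sin(jπx/L)·sin(lπx/L) dx = 0; diagonal moments ∫x·sin²(jπx/L) dx = L²/4, ∫x²·sin²(jπx/L) dx = L³·(1/6 − 1/(4j²π²)); cross terms ∫x·sin(jπx/L)·sin(lπx/L) dx = 0 for j + l even and −4jlL²/(π²(j² − l²)²) for j + l odd, ∫x²·sin(jπx/L)·sin(lπx/L) dx = (−1)^(j+l)·4jlL³/(π²(j² − l²)²); higher powers the same way via product-to-sum and parts.
State is unnormalized: ∫|φ|² dx = 3.3451, and ∫φ*·x³·φ dx = 7.7641, so ⟨x³⟩ = 7.7641 / 3.3451.
⟨x³⟩ = 2.3210.

2.32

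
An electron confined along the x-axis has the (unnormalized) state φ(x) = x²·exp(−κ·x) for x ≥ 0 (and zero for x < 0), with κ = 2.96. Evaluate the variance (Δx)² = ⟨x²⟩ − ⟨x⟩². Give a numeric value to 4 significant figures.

Compute ⟨x⟩ and ⟨x²⟩ separately, then (Δx)² = ⟨x²⟩ − ⟨x⟩².
Every integrand reduces to terms xʲ·e^(−2κx) on [0, ∞); use ∫₀^∞ xʲ·e^(−2κx) dx = j!/(2κ)^(j+1).
Normalization: ∫|φ|² dx = 0.0033007.
⟨x⟩ = 0.84459 and ⟨x²⟩ = 0.85601.
(Δx)² = 0.85601 − (0.84459)² = 0.14267.

0.1427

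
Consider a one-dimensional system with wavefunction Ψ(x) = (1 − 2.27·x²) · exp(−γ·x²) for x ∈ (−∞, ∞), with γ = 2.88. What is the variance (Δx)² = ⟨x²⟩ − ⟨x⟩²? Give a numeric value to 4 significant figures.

0.04808

Compute ⟨x⟩ and ⟨x²⟩ separately, then (Δx)² = ⟨x²⟩ − ⟨x⟩².
Expand each integrand as polynomial × e^(−2γx²) and use ∫x^(2j)·e^(−2γx²) dx = (2j−1)!!/(4γ)^j · √(π/(2γ)), odd powers → 0; here √(π/(2γ)) = 0.73852.
Normalization: ∫|Ψ|² dx = 0.53350.
⟨x⟩ = 0.0000 and ⟨x²⟩ = 0.048082.
(Δx)² = 0.048082 − (0.0000)² = 0.048082.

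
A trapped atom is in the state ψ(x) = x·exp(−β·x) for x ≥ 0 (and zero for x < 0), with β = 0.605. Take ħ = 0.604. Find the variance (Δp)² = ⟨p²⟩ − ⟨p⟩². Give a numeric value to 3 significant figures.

0.134

Compute ⟨p⟩ and ⟨p²⟩ separately; (Δp)² = ⟨p²⟩ − ⟨p⟩².
Differentiate x·exp(−β·x) with the product rule; every integrand then reduces to terms xʲ·e^(−2βx) on [0, ∞), with ∫₀^∞ xʲ·e^(−2βx) dx = j!/(2β)^(j+1).
Normalization: ∫|ψ|² dx = 1.1289.
⟨p⟩ = 0.0000 and ⟨p²⟩ = 0.13353.
(Δp)² = 0.13353 − (0.0000)² = 0.13353.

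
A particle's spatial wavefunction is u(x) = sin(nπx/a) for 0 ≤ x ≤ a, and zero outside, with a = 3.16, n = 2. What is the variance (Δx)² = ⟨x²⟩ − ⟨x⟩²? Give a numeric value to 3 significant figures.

0.706

Compute ⟨x⟩ and ⟨x²⟩ separately, then (Δx)² = ⟨x²⟩ − ⟨x⟩².
With sin²θ = (1 − cos2θ)/2 on 0 ≤ x ≤ a: ∫sin²(nπx/a) dx = a/2, ∫x·sin²(nπx/a) dx = a²/4, ∫x²·sin²(nπx/a) dx = a³·(1/6 − 1/(4n²π²)); higher powers xᵏ the same way, integrating xᵏ·cos(2nπx/a) by parts.
Normalization: ∫|u|² dx = 1.5800.
⟨x⟩ = 1.5800 and ⟨x²⟩ = 3.2021.
(Δx)² = 3.2021 − (1.5800)² = 0.70566.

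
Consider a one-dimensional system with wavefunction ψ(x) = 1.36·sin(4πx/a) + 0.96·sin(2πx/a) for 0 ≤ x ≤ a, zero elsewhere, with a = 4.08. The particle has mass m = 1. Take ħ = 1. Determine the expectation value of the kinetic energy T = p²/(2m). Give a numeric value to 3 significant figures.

3.56

T = −(ħ²/2m) d²/dx², so ⟨T⟩ = −(ħ²/2m) ∫ ψ*·ψ'' dx / ∫|ψ|² dx; with m = 1.
d²/dx² sin(jπx/a) = −(jπ/a)²·sin(jπx/a); on 0 ≤ x ≤ a, ∫sin²(jπx/a) dx = a/2 and ∫sin(jπx/a)·sin(lπx/a) dx = 0 for j ≠ l, so only diagonal terms survive in ∫|ψ|² and ∫ψ·ψ″; ∫ψ·ψ′ dx = [ψ²/2] between the walls = 0.
State is unnormalized: ∫|ψ|² dx = 5.6532, and ∫ψ*·(−ħ²/2m · ψ'') dx = 20.126, so ⟨T⟩ = 20.126 / 5.6532.
⟨T⟩ = 3.5601.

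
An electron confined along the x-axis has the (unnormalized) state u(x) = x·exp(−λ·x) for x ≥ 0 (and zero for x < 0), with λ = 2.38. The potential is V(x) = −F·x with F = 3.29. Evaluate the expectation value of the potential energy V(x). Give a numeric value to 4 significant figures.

-2.074

⟨V⟩ = ∫ V(x)·|u|² dx / ∫|u|² dx.
Every integrand reduces to terms xʲ·e^(−2λx) on [0, ∞); use ∫₀^∞ xʲ·e^(−2λx) dx = j!/(2λ)^(j+1).
State is unnormalized: ∫|u|² dx = 0.018544, and ∫u*·V(x)·u dx = -0.038452, so ⟨V⟩ = -0.038452 / 0.018544.
⟨V⟩ = -2.0735.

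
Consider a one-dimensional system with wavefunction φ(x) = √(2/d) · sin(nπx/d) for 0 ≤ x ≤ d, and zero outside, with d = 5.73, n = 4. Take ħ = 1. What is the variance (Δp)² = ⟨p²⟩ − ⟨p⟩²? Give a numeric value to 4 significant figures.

Compute ⟨p⟩ and ⟨p²⟩ separately; (Δp)² = ⟨p²⟩ − ⟨p⟩².
d/dx sin(nπx/d) = (nπ/d)·cos(nπx/d) and d²/dx² sin(nπx/d) = −(nπ/d)²·sin(nπx/d); on 0 ≤ x ≤ d, ∫sin²(nπx/d) dx = d/2 and ∫sin(nπx/d)·cos(nπx/d) dx = 0.
⟨p⟩ = 0.0000 and ⟨p²⟩ = 4.8096.
(Δp)² = 4.8096 − (0.0000)² = 4.8096.

4.810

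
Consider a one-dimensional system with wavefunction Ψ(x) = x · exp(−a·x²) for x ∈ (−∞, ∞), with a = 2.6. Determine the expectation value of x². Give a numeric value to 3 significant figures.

0.288

⟨x²⟩ = ∫ x²·|Ψ|² dx / ∫|Ψ|² dx (integrals over the domain).
Expand each integrand as polynomial × e^(−2ax²) and use ∫x^(2j)·e^(−2ax²) dx = (2j−1)!!/(4a)^j · √(π/(2a)), odd powers → 0; here √(π/(2a)) = 0.77727.
State is unnormalized: ∫|Ψ|² dx = 0.074738, and ∫Ψ*·x²·Ψ dx = 0.021559, so ⟨x²⟩ = 0.021559 / 0.074738.
⟨x²⟩ = 0.28846.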